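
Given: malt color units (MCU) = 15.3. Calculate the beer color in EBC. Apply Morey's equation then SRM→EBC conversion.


SRM = 1.4922·MCU^0.6859;  EBC = SRM·1.97
SRM = 1.4922·15.3^0.6859 = 9.6919
EBC = 9.6919·1.97

19.0930 EBC


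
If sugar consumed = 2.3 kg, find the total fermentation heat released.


Q = m_sugar · 590 kJ/kg
Q = 2.3 · 590

1357.0000 kJ


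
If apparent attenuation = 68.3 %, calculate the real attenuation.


RA = AA · 0.8192
RA = 68.3 · 0.8192

55.9514 %


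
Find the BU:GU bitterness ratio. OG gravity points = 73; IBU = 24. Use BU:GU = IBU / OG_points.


BU:GU = 24 / 73

0.3288


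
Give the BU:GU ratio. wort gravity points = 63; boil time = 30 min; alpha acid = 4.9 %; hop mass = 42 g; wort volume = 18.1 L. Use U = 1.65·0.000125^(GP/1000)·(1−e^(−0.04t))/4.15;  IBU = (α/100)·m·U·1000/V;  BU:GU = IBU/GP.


U = 1.65·0.000125^(63/1000)·(1−e^(−0.04·30))/4.15 = 0.1577
IBU = (4.9/100)·42·0.1577·1000/18.1 = 17.9335
BU:GU = 17.9335/63

0.2847


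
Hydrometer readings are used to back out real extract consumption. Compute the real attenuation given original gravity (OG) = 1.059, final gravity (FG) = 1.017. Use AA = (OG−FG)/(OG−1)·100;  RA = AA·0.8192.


AA = (1.059 − 1.017)/(1.059 − 1)·100 = 71.1864
RA = 71.1864·0.8192

58.3159 %


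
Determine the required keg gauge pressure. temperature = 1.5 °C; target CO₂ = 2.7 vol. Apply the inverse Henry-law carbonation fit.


psi = vols/(0.01821 + 0.09011·e^(−0.04·T)) − 14.695
psi = 2.7/(0.01821 + 0.09011·e^(−0.04·1.5)) − 14.695

11.5002 psi


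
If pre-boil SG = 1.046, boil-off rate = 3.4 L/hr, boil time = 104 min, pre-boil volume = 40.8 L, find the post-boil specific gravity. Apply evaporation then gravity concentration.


V_post = V_pre − rate·(t/60);  SG_post = 1 + (SG_pre−1)·V_pre/V_post
V_post = 40.8 − 3.4·(104/60) = 34.9067
SG_post = 1 + (1.046 − 1)·40.8/34.9067

1.0538


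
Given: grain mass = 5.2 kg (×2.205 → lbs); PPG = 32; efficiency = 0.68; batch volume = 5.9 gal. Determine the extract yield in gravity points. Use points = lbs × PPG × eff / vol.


lbs = 5.2 × 2.205 = 11.4660
points = 11.4660 × 32 × 0.68 / 5.9

42.2882 points


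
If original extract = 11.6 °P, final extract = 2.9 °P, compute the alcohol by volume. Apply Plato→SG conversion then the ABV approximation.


SG = 259/(259 − P);  ABV = (OG − FG)·131.25
OG = 259/(259 − 11.6) = 1.0469
FG = 259/(259 − 2.9) = 1.0113
ABV = (1.0469 − 1.0113)·131.25

4.6678 % ABV


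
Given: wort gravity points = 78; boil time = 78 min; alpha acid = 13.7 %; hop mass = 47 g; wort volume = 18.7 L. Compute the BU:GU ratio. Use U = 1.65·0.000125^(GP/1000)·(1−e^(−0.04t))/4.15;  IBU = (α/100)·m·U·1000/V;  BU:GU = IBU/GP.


U = 1.65·0.000125^(78/1000)·(1−e^(−0.04·78))/4.15 = 0.1885
IBU = (13.7/100)·47·0.1885·1000/18.7 = 64.9170
BU:GU = 64.9170/78

0.8323


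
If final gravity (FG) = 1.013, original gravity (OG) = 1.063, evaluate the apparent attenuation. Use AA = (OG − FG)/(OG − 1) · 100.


AA = (1.063 − 1.013)/(1.063 − 1) · 100

79.3651 %


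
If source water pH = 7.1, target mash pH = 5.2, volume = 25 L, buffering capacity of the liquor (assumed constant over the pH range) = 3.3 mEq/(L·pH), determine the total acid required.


acid = buffering capacity · (pH_source − pH_target) · V
acid = 3.3 · (7.1 − 5.2) · 25

156.7500 mEq


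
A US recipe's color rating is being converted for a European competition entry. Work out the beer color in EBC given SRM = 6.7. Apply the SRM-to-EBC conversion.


EBC = SRM · 1.97
EBC = 6.7 · 1.97

13.1990 EBC


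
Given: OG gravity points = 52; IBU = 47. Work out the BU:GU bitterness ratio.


BU:GU = IBU / OG_points
BU:GU = 47 / 52

0.9038


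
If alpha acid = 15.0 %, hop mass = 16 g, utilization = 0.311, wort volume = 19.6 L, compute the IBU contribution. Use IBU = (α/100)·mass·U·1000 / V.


IBU = (15.0/100)·16·0.311·1000 / 19.6

38.0816 IBU


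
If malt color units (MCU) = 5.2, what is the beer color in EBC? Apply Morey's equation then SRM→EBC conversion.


SRM = 1.4922·MCU^0.6859;  EBC = SRM·1.97
SRM = 1.4922·5.2^0.6859 = 4.6231
EBC = 4.6231·1.97

9.1075 EBC


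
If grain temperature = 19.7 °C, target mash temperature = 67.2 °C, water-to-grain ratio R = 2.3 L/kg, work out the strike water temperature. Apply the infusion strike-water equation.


T_strike = (0.41/R)·(T_mash − T_grain) + T_mash
T_strike = (0.41/2.3)·(67.2 − 19.7) + 67.2

75.6674 °C


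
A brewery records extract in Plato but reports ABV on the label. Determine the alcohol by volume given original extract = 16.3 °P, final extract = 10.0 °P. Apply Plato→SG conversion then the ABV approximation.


SG = 259/(259 − P);  ABV = (OG − FG)·131.25
OG = 259/(259 − 16.3) = 1.0672
FG = 259/(259 − 10.0) = 1.0402
ABV = (1.0672 − 1.0402)·131.25

3.5438 % ABV


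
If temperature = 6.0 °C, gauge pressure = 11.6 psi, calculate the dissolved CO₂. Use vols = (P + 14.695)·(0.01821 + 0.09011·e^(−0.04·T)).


vols = (11.6 + 14.695)·(0.01821 + 0.09011·e^(−0.04·6.0))

2.3427 volumes


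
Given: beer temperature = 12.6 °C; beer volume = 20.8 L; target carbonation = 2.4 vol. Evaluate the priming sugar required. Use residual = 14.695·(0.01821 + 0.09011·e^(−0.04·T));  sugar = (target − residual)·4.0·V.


residual = 14.695·(0.01821 + 0.09011·e^(−0.04·12.6)) = 1.0675
sugar = (2.4 − 1.0675)·4.0·20.8

110.8609 g


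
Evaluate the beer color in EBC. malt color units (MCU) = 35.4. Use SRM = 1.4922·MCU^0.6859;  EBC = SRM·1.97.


SRM = 1.4922·35.4^0.6859 = 17.2301
EBC = 17.2301·1.97

33.9433 EBC


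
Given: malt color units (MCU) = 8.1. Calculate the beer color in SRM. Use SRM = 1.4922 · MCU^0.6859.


SRM = 1.4922 · 8.1^0.6859

6.2655 SRM


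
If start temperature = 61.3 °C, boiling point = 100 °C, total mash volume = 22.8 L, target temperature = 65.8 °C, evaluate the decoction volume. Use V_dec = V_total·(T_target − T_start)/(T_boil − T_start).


V_dec = 22.8·(65.8 − 61.3)/(100 − 61.3)

2.6512 L


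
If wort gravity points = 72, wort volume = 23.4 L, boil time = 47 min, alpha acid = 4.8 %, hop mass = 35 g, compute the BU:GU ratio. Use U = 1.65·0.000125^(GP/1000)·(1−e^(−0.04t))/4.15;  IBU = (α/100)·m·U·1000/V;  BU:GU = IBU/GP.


U = 1.65·0.000125^(72/1000)·(1−e^(−0.04·47))/4.15 = 0.1764
IBU = (4.8/100)·35·0.1764·1000/23.4 = 12.6649
BU:GU = 12.6649/72

0.1759


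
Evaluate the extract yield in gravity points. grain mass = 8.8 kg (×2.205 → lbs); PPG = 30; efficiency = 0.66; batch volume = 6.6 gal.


points = lbs × PPG × eff / vol
lbs = 8.8 × 2.205 = 19.4040
points = 19.4040 × 30 × 0.66 / 6.6

58.2120 points


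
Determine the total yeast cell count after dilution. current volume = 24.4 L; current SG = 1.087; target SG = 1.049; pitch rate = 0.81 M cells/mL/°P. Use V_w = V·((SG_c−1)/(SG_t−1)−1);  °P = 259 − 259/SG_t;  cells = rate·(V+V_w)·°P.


V_w = 24.4·((1.087−1)/(1.049−1)−1) = 18.9224
V_final = 24.4 + 18.9224 = 43.3224
°P = 259 − 259/1.049 = 12.0982
cells = 0.81·43.3224·12.0982

424.5398 billion cells


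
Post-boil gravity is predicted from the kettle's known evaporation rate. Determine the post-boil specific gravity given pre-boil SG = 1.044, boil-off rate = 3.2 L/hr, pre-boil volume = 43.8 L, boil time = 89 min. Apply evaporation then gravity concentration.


V_post = V_pre − rate·(t/60);  SG_post = 1 + (SG_pre−1)·V_pre/V_post
V_post = 43.8 − 3.2·(89/60) = 39.0533
SG_post = 1 + (1.044 − 1)·43.8/39.0533

1.0493


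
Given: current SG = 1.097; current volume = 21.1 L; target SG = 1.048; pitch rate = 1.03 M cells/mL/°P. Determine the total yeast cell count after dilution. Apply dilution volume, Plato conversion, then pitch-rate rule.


V_w = V·((SG_c−1)/(SG_t−1)−1);  °P = 259 − 259/SG_t;  cells = rate·(V+V_w)·°P
V_w = 21.1·((1.097−1)/(1.048−1)−1) = 21.5396
V_final = 21.1 + 21.5396 = 42.6396
°P = 259 − 259/1.048 = 11.8626
cells = 1.03·42.6396·11.8626

520.9906 billion cells


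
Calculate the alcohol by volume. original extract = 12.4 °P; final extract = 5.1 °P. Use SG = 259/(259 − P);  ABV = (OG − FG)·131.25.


OG = 259/(259 − 12.4) = 1.0503
FG = 259/(259 − 5.1) = 1.0201
ABV = (1.0503 − 1.0201)·131.25

3.9634 % ABV


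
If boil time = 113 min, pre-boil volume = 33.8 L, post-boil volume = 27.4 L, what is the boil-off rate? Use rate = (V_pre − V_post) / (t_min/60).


rate = (33.8 − 27.4) / (113/60)

3.3982 L/hr


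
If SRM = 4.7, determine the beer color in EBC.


EBC = SRM · 1.97
EBC = 4.7 · 1.97

9.2590 EBC


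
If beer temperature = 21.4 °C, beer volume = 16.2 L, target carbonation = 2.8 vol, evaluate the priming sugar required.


residual = 14.695·(0.01821 + 0.09011·e^(−0.04·T));  sugar = (target − residual)·4.0·V
residual = 14.695·(0.01821 + 0.09011·e^(−0.04·21.4)) = 0.8302
sugar = (2.8 − 0.8302)·4.0·16.2

127.6444 g


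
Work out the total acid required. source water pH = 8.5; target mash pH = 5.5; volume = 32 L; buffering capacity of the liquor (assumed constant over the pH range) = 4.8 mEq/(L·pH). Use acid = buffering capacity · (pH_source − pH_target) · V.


acid = 4.8 · (8.5 − 5.5) · 32

460.8000 mEq


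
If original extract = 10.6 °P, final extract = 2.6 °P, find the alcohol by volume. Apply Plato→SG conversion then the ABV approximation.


SG = 259/(259 − P);  ABV = (OG − FG)·131.25
OG = 259/(259 − 10.6) = 1.0427
FG = 259/(259 − 2.6) = 1.0101
ABV = (1.0427 − 1.0101)·131.25

4.2699 % ABV


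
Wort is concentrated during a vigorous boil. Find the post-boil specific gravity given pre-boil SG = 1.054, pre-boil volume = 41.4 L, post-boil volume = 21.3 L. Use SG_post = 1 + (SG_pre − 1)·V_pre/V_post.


pts_pre = (1.054 − 1)·1000 = 54.0000
pts_post = 54.0000·41.4/21.3 = 104.9577
SG_post = 1 + 104.9577/1000

1.1050


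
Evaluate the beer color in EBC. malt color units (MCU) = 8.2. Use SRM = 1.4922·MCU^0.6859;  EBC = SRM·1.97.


SRM = 1.4922·8.2^0.6859 = 6.3185
EBC = 6.3185·1.97

12.4474 EBC


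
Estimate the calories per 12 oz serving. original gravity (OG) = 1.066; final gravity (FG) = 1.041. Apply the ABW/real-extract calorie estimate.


ABW = (OG−FG)·131.25·0.79/FG;  °P = 259 − 259/SG (for OG→OE and FG→AE);  RE = 0.1808·OE + 0.8192·AE;  Cal = (6.9·ABW + 4·(RE−0.1))·FG·3.55
ABW = (1.066 − 1.041)·131.25·0.79/1.041 = 2.4901
OE = 259 − 259/1.066 = 16.0356 °P
AE = 259 − 259/1.041 = 10.2008 °P
RE = 0.1808·16.0356 + 0.8192·10.2008 = 11.2557 °P
Cal = (6.9·2.4901 + 4·(11.2557−0.1))·1.041·3.55

228.4016 kcal


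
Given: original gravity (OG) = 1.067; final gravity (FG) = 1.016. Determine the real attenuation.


AA = (OG−FG)/(OG−1)·100;  RA = AA·0.8192
AA = (1.067 − 1.016)/(1.067 − 1)·100 = 76.1194
RA = 76.1194·0.8192

62.3570 %


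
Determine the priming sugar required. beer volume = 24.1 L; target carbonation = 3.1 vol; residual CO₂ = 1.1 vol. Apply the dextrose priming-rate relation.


sugar = (target − residual)·4.0·V
sugar = (3.1 − 1.1)·4.0·24.1

192.8000 g


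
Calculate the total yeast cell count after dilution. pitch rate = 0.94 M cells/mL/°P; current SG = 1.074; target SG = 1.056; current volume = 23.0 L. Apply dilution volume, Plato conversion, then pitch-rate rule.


V_w = V·((SG_c−1)/(SG_t−1)−1);  °P = 259 − 259/SG_t;  cells = rate·(V+V_w)·°P
V_w = 23.0·((1.074−1)/(1.056−1)−1) = 7.3929
V_final = 23.0 + 7.3929 = 30.3929
°P = 259 − 259/1.056 = 13.7348
cells = 0.94·30.3929·13.7348

392.3948 billion cells


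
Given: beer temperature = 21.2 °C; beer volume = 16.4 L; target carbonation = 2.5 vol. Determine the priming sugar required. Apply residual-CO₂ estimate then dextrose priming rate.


residual = 14.695·(0.01821 + 0.09011·e^(−0.04·T));  sugar = (target − residual)·4.0·V
residual = 14.695·(0.01821 + 0.09011·e^(−0.04·21.2)) = 0.8347
sugar = (2.5 − 0.8347)·4.0·16.4

109.2438 g


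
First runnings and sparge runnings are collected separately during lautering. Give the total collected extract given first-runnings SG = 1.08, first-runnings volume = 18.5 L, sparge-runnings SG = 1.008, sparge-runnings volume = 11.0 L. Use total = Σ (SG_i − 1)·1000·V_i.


first = (1.08 − 1)·1000·18.5 = 1480.0000
sparge = (1.008 − 1)·1000·11.0 = 88.0000
total = 1480.0000 + 88.0000

1568.0000 gravity·L


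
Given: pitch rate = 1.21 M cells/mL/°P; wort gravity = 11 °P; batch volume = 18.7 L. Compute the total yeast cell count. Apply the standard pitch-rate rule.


cells (billions) = rate · V_L · °P
cells = 1.21 · 18.7 · 11

248.8970 billion cells


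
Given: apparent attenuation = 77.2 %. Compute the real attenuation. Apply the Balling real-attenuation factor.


RA = AA · 0.8192
RA = 77.2 · 0.8192

63.2422 %


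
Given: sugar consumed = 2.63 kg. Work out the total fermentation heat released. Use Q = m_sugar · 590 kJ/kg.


Q = 2.63 · 590

1551.7000 kJ


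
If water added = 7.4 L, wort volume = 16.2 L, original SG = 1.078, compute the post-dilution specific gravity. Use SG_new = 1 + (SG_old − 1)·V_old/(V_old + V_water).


pts = (1.078 − 1)·1000·16.2/(16.2 + 7.4) = 53.5424
SG_new = 1 + 53.5424/1000

1.0535


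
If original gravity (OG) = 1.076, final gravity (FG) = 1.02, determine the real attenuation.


AA = (OG−FG)/(OG−1)·100;  RA = AA·0.8192
AA = (1.076 − 1.02)/(1.076 − 1)·100 = 73.6842
RA = 73.6842·0.8192

60.3621 %


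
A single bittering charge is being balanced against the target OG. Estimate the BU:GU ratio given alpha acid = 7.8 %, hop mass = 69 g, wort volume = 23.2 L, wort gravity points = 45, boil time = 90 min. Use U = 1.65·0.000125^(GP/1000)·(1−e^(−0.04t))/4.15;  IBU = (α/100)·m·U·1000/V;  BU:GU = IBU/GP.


U = 1.65·0.000125^(45/1000)·(1−e^(−0.04·90))/4.15 = 0.2581
IBU = (7.8/100)·69·0.2581·1000/23.2 = 59.8716
BU:GU = 59.8716/45

1.3305


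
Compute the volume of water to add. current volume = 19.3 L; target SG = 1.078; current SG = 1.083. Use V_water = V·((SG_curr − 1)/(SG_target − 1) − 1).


V_water = 19.3·((1.083 − 1)/(1.078 − 1) − 1)

1.2372 L


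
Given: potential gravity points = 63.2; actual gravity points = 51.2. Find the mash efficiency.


efficiency = actual / potential × 100
efficiency = 51.2 / 63.2 × 100

81.0127 %


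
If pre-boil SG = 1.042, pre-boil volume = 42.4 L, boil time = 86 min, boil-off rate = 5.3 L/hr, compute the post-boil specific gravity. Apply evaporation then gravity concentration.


V_post = V_pre − rate·(t/60);  SG_post = 1 + (SG_pre−1)·V_pre/V_post
V_post = 42.4 − 5.3·(86/60) = 34.8033
SG_post = 1 + (1.042 − 1)·42.4/34.8033

1.0512


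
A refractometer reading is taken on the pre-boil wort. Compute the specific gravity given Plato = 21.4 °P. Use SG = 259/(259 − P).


SG = 259/(259 − 21.4)

1.0901


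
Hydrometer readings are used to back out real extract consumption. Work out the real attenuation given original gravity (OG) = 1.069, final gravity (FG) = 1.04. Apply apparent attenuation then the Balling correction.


AA = (OG−FG)/(OG−1)·100;  RA = AA·0.8192
AA = (1.069 − 1.04)/(1.069 − 1)·100 = 42.0290
RA = 42.0290·0.8192

34.4301 %


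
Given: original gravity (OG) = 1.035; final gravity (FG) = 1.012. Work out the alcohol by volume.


ABV = (OG − FG) · 131.25
ABV = (1.035 − 1.012) · 131.25

3.0187 % ABV


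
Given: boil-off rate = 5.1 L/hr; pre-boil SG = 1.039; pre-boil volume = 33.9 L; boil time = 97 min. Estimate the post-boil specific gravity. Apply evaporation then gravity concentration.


V_post = V_pre − rate·(t/60);  SG_post = 1 + (SG_pre−1)·V_pre/V_post
V_post = 33.9 − 5.1·(97/60) = 25.6550
SG_post = 1 + (1.039 − 1)·33.9/25.6550

1.0515


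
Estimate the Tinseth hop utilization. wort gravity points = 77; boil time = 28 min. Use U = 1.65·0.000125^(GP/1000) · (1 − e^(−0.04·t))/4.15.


bigness = 1.65·0.000125^(77/1000) = 0.8259
boil_factor = (1 − e^(−0.04·28))/4.15 = 0.1623
U = 0.8259 · 0.1623

0.1341


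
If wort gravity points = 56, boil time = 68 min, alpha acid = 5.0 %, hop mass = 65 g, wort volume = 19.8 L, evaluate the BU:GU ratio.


U = 1.65·0.000125^(GP/1000)·(1−e^(−0.04t))/4.15;  IBU = (α/100)·m·U·1000/V;  BU:GU = IBU/GP
U = 1.65·0.000125^(56/1000)·(1−e^(−0.04·68))/4.15 = 0.2245
IBU = (5.0/100)·65·0.2245·1000/19.8 = 36.8541
BU:GU = 36.8541/56

0.6581


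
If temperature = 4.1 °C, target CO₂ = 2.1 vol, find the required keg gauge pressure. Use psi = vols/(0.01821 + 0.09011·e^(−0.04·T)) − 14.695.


psi = 2.1/(0.01821 + 0.09011·e^(−0.04·4.1)) − 14.695

7.4826 psi


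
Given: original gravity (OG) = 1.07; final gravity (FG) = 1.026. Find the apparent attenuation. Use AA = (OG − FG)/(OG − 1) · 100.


AA = (1.07 − 1.026)/(1.07 − 1) · 100

62.8571 %


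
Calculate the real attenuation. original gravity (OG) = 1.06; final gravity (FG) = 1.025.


AA = (OG−FG)/(OG−1)·100;  RA = AA·0.8192
AA = (1.06 − 1.025)/(1.06 − 1)·100 = 58.3333
RA = 58.3333·0.8192

47.7867 %


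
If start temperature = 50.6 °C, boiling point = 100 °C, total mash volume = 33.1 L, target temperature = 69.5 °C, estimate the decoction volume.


V_dec = V_total·(T_target − T_start)/(T_boil − T_start)
V_dec = 33.1·(69.5 − 50.6)/(100 − 50.6)

12.6638 L


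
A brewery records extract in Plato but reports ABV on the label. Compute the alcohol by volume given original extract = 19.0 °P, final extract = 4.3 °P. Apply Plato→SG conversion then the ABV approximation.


SG = 259/(259 − P);  ABV = (OG − FG)·131.25
OG = 259/(259 − 19.0) = 1.0792
FG = 259/(259 − 4.3) = 1.0169
ABV = (1.0792 − 1.0169)·131.25

8.1748 % ABV


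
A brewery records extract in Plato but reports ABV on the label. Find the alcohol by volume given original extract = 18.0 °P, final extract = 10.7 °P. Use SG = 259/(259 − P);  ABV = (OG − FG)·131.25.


OG = 259/(259 − 18.0) = 1.0747
FG = 259/(259 − 10.7) = 1.0431
ABV = (1.0747 − 1.0431)·131.25

4.1469 % ABV


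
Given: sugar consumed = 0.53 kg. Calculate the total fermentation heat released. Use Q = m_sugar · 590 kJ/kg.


Q = 0.53 · 590

312.7000 kJ


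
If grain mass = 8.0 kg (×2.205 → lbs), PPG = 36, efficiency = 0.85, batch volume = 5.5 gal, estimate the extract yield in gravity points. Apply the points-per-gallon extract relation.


points = lbs × PPG × eff / vol
lbs = 8.0 × 2.205 = 17.6400
points = 17.6400 × 36 × 0.85 / 5.5

98.1425 points


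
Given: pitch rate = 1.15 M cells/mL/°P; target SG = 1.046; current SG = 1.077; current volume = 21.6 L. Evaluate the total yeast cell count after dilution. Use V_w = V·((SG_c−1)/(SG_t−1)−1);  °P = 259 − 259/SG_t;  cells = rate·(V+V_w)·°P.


V_w = 21.6·((1.077−1)/(1.046−1)−1) = 14.5565
V_final = 21.6 + 14.5565 = 36.1565
°P = 259 − 259/1.046 = 11.3901
cells = 1.15·36.1565·11.3901

473.5986 billion cells


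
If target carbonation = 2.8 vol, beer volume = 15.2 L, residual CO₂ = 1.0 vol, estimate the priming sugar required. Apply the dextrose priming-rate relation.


sugar = (target − residual)·4.0·V
sugar = (2.8 − 1.0)·4.0·15.2

109.4400 g


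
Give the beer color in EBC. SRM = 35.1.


EBC = SRM · 1.97
EBC = 35.1 · 1.97

69.1470 EBC


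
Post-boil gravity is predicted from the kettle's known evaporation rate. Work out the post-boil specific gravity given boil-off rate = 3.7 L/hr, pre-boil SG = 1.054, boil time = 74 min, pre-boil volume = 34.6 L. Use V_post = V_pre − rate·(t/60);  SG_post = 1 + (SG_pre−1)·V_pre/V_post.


V_post = 34.6 − 3.7·(74/60) = 30.0367
SG_post = 1 + (1.054 − 1)·34.6/30.0367

1.0622


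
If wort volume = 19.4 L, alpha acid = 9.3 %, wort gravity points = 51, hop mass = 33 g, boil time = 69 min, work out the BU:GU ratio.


U = 1.65·0.000125^(GP/1000)·(1−e^(−0.04t))/4.15;  IBU = (α/100)·m·U·1000/V;  BU:GU = IBU/GP
U = 1.65·0.000125^(51/1000)·(1−e^(−0.04·69))/4.15 = 0.2355
IBU = (9.3/100)·33·0.2355·1000/19.4 = 37.2544
BU:GU = 37.2544/51

0.7305


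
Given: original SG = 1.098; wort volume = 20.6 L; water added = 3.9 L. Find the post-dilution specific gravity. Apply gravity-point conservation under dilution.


SG_new = 1 + (SG_old − 1)·V_old/(V_old + V_water)
pts = (1.098 − 1)·1000·20.6/(20.6 + 3.9) = 82.4000
SG_new = 1 + 82.4000/1000

1.0824


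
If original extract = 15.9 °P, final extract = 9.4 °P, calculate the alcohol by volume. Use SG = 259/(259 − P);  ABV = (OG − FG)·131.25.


OG = 259/(259 − 15.9) = 1.0654
FG = 259/(259 − 9.4) = 1.0377
ABV = (1.0654 − 1.0377)·131.25

3.6415 % ABV


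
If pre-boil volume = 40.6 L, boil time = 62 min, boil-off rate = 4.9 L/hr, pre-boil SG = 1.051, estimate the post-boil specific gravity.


V_post = V_pre − rate·(t/60);  SG_post = 1 + (SG_pre−1)·V_pre/V_post
V_post = 40.6 − 4.9·(62/60) = 35.5367
SG_post = 1 + (1.051 − 1)·40.6/35.5367

1.0583


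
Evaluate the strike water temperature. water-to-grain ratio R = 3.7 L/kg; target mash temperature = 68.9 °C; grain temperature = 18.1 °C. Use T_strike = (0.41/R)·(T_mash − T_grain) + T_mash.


T_strike = (0.41/3.7)·(68.9 − 18.1) + 68.9

74.5292 °C


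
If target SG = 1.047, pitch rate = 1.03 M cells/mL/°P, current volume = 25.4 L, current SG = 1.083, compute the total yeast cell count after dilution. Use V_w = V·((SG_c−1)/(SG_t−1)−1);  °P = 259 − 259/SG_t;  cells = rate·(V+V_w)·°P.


V_w = 25.4·((1.083−1)/(1.047−1)−1) = 19.4553
V_final = 25.4 + 19.4553 = 44.8553
°P = 259 − 259/1.047 = 11.6266
cells = 1.03·44.8553·11.6266

537.1581 billion cells


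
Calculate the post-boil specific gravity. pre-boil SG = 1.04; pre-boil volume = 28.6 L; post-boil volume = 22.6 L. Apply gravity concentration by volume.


SG_post = 1 + (SG_pre − 1)·V_pre/V_post
pts_pre = (1.04 − 1)·1000 = 40.0000
pts_post = 40.0000·28.6/22.6 = 50.6195
SG_post = 1 + 50.6195/1000

1.0506


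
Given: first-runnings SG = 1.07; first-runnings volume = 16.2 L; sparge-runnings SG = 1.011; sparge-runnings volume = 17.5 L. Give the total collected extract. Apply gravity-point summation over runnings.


total = Σ (SG_i − 1)·1000·V_i
first = (1.07 − 1)·1000·16.2 = 1134.0000
sparge = (1.011 − 1)·1000·17.5 = 192.5000
total = 1134.0000 + 192.5000

1326.5000 gravity·L


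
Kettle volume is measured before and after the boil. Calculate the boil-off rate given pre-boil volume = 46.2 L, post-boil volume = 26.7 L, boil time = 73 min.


rate = (V_pre − V_post) / (t_min/60)
rate = (46.2 − 26.7) / (73/60)

16.0274 L/hr


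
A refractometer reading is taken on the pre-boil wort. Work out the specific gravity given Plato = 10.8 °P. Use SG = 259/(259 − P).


SG = 259/(259 − 10.8)

1.0435


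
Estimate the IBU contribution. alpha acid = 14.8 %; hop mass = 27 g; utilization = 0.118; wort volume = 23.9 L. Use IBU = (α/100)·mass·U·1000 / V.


IBU = (14.8/100)·27·0.118·1000 / 23.9

19.7292 IBU


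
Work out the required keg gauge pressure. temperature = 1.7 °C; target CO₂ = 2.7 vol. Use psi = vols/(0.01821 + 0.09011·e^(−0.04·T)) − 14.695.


psi = 2.7/(0.01821 + 0.09011·e^(−0.04·1.7)) − 14.695

11.6732 psi


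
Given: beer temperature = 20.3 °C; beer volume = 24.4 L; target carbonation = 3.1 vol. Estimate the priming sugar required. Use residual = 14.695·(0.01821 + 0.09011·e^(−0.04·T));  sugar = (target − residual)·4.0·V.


residual = 14.695·(0.01821 + 0.09011·e^(−0.04·20.3)) = 0.8555
sugar = (3.1 − 0.8555)·4.0·24.4

219.0647 g


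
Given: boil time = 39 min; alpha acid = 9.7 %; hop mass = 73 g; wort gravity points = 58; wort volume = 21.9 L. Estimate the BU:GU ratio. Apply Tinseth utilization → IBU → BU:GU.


U = 1.65·0.000125^(GP/1000)·(1−e^(−0.04t))/4.15;  IBU = (α/100)·m·U·1000/V;  BU:GU = IBU/GP
U = 1.65·0.000125^(58/1000)·(1−e^(−0.04·39))/4.15 = 0.1865
IBU = (9.7/100)·73·0.1865·1000/21.9 = 60.2920
BU:GU = 60.2920/58

1.0395


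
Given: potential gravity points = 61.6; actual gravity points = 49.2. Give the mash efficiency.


efficiency = actual / potential × 100
efficiency = 49.2 / 61.6 × 100

79.8701 %


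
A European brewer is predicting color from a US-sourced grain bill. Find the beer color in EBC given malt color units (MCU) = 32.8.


SRM = 1.4922·MCU^0.6859;  EBC = SRM·1.97
SRM = 1.4922·32.8^0.6859 = 16.3518
EBC = 16.3518·1.97

32.2130 EBC


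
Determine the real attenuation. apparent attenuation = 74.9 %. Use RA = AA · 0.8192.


RA = 74.9 · 0.8192

61.3581 %


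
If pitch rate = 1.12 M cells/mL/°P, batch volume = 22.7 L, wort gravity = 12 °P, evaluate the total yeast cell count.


cells (billions) = rate · V_L · °P
cells = 1.12 · 22.7 · 12

305.0880 billion cells


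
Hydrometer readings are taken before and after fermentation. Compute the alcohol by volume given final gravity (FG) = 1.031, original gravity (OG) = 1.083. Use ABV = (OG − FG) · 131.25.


ABV = (1.083 − 1.031) · 131.25

6.8250 % ABV


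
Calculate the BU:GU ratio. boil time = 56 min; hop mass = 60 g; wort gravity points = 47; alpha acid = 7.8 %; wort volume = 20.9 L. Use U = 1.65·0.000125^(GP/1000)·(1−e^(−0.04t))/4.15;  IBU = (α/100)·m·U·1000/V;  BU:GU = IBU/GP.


U = 1.65·0.000125^(47/1000)·(1−e^(−0.04·56))/4.15 = 0.2329
IBU = (7.8/100)·60·0.2329·1000/20.9 = 52.1441
BU:GU = 52.1441/47

1.1094


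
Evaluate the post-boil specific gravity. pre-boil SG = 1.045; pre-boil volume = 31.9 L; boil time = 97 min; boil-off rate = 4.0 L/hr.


V_post = V_pre − rate·(t/60);  SG_post = 1 + (SG_pre−1)·V_pre/V_post
V_post = 31.9 − 4.0·(97/60) = 25.4333
SG_post = 1 + (1.045 − 1)·31.9/25.4333

1.0564


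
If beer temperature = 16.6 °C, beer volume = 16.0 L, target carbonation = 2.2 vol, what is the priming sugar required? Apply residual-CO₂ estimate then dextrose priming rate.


residual = 14.695·(0.01821 + 0.09011·e^(−0.04·T));  sugar = (target − residual)·4.0·V
residual = 14.695·(0.01821 + 0.09011·e^(−0.04·16.6)) = 0.9493
sugar = (2.2 − 0.9493)·4.0·16.0

80.0473 g


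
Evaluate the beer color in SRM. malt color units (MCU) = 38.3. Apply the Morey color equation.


SRM = 1.4922 · MCU^0.6859
SRM = 1.4922 · 38.3^0.6859

18.1862 SRM


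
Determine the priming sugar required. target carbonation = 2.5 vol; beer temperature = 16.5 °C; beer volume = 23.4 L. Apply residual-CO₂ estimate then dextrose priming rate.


residual = 14.695·(0.01821 + 0.09011·e^(−0.04·T));  sugar = (target − residual)·4.0·V
residual = 14.695·(0.01821 + 0.09011·e^(−0.04·16.5)) = 0.9520
sugar = (2.5 − 0.9520)·4.0·23.4

144.8934 g


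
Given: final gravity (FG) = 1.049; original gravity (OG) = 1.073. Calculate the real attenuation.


AA = (OG−FG)/(OG−1)·100;  RA = AA·0.8192
AA = (1.073 − 1.049)/(1.073 − 1)·100 = 32.8767
RA = 32.8767·0.8192

26.9326 %


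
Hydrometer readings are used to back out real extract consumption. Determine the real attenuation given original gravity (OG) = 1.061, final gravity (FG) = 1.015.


AA = (OG−FG)/(OG−1)·100;  RA = AA·0.8192
AA = (1.061 − 1.015)/(1.061 − 1)·100 = 75.4098
RA = 75.4098·0.8192

61.7757 %


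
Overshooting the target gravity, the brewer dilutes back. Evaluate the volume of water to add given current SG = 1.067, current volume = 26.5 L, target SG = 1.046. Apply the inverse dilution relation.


V_water = V·((SG_curr − 1)/(SG_target − 1) − 1)
V_water = 26.5·((1.067 − 1)/(1.046 − 1) − 1)

12.0978 L


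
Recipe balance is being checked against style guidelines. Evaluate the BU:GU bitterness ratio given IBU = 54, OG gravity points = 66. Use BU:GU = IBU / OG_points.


BU:GU = 54 / 66

0.8182


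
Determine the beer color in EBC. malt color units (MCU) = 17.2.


SRM = 1.4922·MCU^0.6859;  EBC = SRM·1.97
SRM = 1.4922·17.2^0.6859 = 10.5021
EBC = 10.5021·1.97

20.6891 EBC


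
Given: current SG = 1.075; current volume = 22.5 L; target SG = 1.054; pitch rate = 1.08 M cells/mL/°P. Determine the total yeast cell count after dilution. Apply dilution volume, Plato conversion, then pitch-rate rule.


V_w = V·((SG_c−1)/(SG_t−1)−1);  °P = 259 − 259/SG_t;  cells = rate·(V+V_w)·°P
V_w = 22.5·((1.075−1)/(1.054−1)−1) = 8.7500
V_final = 22.5 + 8.7500 = 31.2500
°P = 259 − 259/1.054 = 13.2694
cells = 1.08·31.2500·13.2694

447.8439 billion cells


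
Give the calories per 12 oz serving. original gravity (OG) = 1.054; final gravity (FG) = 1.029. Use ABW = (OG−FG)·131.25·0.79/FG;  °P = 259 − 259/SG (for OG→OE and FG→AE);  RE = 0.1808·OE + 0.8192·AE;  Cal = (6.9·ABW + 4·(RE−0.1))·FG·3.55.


ABW = (1.054 − 1.029)·131.25·0.79/1.029 = 2.5191
OE = 259 − 259/1.054 = 13.2694 °P
AE = 259 − 259/1.029 = 7.2993 °P
RE = 0.1808·13.2694 + 0.8192·7.2993 = 8.3787 °P
Cal = (6.9·2.5191 + 4·(8.3787−0.1))·1.029·3.55

184.4626 kcal


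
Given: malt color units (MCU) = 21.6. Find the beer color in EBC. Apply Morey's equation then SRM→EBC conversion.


SRM = 1.4922·MCU^0.6859;  EBC = SRM·1.97
SRM = 1.4922·21.6^0.6859 = 12.2780
EBC = 12.2780·1.97

24.1877 EBC


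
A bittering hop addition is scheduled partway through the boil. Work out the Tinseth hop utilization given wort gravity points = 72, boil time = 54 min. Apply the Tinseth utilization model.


U = 1.65·0.000125^(GP/1000) · (1 − e^(−0.04·t))/4.15
bigness = 1.65·0.000125^(72/1000) = 0.8639
boil_factor = (1 − e^(−0.04·54))/4.15 = 0.2132
U = 0.8639 · 0.2132

0.1842


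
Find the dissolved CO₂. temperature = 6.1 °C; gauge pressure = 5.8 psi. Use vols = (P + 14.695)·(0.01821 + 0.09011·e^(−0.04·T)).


vols = (5.8 + 14.695)·(0.01821 + 0.09011·e^(−0.04·6.1))

1.8202 volumes


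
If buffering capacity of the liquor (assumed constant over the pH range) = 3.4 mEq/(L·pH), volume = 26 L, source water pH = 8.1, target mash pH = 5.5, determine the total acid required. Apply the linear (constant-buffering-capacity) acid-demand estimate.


acid = buffering capacity · (pH_source − pH_target) · V
acid = 3.4 · (8.1 − 5.5) · 26

229.8400 mEq


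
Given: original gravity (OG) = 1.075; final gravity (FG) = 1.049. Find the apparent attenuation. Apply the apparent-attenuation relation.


AA = (OG − FG)/(OG − 1) · 100
AA = (1.075 − 1.049)/(1.075 − 1) · 100

34.6667 %


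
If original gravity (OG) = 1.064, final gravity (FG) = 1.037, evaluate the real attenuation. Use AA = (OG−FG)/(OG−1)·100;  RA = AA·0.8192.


AA = (1.064 − 1.037)/(1.064 − 1)·100 = 42.1875
RA = 42.1875·0.8192

34.5600 %


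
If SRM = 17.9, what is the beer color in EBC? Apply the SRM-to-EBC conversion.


EBC = SRM · 1.97
EBC = 17.9 · 1.97

35.2630 EBC


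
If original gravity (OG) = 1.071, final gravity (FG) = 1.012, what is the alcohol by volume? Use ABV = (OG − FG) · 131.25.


ABV = (1.071 − 1.012) · 131.25

7.7437 % ABV


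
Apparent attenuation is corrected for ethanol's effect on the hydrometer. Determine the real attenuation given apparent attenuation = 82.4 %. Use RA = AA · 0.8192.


RA = 82.4 · 0.8192

67.5021 %


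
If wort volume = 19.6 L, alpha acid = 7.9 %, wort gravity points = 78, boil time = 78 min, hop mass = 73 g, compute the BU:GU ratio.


U = 1.65·0.000125^(GP/1000)·(1−e^(−0.04t))/4.15;  IBU = (α/100)·m·U·1000/V;  BU:GU = IBU/GP
U = 1.65·0.000125^(78/1000)·(1−e^(−0.04·78))/4.15 = 0.1885
IBU = (7.9/100)·73·0.1885·1000/19.6 = 55.4722
BU:GU = 55.4722/78

0.7112


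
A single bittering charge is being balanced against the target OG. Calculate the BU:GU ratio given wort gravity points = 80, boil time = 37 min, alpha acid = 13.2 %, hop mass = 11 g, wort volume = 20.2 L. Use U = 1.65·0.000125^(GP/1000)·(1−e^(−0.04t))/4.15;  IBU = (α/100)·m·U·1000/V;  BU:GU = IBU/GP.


U = 1.65·0.000125^(80/1000)·(1−e^(−0.04·37))/4.15 = 0.1496
IBU = (13.2/100)·11·0.1496·1000/20.2 = 10.7554
BU:GU = 10.7554/80

0.1344


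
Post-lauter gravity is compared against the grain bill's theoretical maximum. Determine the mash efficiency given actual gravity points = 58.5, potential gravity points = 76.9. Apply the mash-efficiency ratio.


efficiency = actual / potential × 100
efficiency = 58.5 / 76.9 × 100

76.0728 %


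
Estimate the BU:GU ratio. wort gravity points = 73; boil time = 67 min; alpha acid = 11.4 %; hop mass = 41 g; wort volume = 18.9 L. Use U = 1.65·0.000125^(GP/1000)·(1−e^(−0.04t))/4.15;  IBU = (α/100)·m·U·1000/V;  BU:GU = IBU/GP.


U = 1.65·0.000125^(73/1000)·(1−e^(−0.04·67))/4.15 = 0.1922
IBU = (11.4/100)·41·0.1922·1000/18.9 = 47.5215
BU:GU = 47.5215/73

0.6510


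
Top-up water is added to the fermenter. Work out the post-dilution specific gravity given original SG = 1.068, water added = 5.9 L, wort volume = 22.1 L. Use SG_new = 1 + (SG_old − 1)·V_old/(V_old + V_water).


pts = (1.068 − 1)·1000·22.1/(22.1 + 5.9) = 53.6714
SG_new = 1 + 53.6714/1000

1.0537


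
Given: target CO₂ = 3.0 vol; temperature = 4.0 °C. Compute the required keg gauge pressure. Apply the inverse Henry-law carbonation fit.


psi = vols/(0.01821 + 0.09011·e^(−0.04·T)) − 14.695
psi = 3.0/(0.01821 + 0.09011·e^(−0.04·4.0)) − 14.695

16.8851 psi


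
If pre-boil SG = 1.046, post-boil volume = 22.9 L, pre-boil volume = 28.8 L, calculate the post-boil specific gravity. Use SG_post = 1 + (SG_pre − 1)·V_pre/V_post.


pts_pre = (1.046 − 1)·1000 = 46.0000
pts_post = 46.0000·28.8/22.9 = 57.8515
SG_post = 1 + 57.8515/1000

1.0579


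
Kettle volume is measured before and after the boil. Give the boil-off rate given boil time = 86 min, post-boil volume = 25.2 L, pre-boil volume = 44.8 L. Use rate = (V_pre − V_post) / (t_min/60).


rate = (44.8 − 25.2) / (86/60)

13.6744 L/hr


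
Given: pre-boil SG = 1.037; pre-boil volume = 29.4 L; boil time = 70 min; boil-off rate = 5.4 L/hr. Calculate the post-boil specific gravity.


V_post = V_pre − rate·(t/60);  SG_post = 1 + (SG_pre−1)·V_pre/V_post
V_post = 29.4 − 5.4·(70/60) = 23.1000
SG_post = 1 + (1.037 − 1)·29.4/23.1000

1.0471


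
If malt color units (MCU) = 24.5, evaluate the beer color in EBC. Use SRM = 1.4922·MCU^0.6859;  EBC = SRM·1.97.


SRM = 1.4922·24.5^0.6859 = 13.3862
EBC = 13.3862·1.97

26.3707 EBC


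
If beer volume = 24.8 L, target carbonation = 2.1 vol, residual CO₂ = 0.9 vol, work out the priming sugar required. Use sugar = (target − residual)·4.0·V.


sugar = (2.1 − 0.9)·4.0·24.8

119.0400 g


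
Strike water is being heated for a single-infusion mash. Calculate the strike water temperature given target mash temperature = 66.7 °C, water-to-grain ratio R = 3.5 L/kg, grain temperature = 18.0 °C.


T_strike = (0.41/R)·(T_mash − T_grain) + T_mash
T_strike = (0.41/3.5)·(66.7 − 18.0) + 66.7

72.4049 °C


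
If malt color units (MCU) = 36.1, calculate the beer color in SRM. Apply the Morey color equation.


SRM = 1.4922 · MCU^0.6859
SRM = 1.4922 · 36.1^0.6859

17.4631 SRM


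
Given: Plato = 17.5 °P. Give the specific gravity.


SG = 259/(259 − P)
SG = 259/(259 − 17.5)

1.0725


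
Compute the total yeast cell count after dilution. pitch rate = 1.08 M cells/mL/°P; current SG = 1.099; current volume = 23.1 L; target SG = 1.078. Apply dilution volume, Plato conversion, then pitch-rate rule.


V_w = V·((SG_c−1)/(SG_t−1)−1);  °P = 259 − 259/SG_t;  cells = rate·(V+V_w)·°P
V_w = 23.1·((1.099−1)/(1.078−1)−1) = 6.2192
V_final = 23.1 + 6.2192 = 29.3192
°P = 259 − 259/1.078 = 18.7403
cells = 1.08·29.3192·18.7403

593.4060 billion cells


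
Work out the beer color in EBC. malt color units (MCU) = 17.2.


SRM = 1.4922·MCU^0.6859;  EBC = SRM·1.97
SRM = 1.4922·17.2^0.6859 = 10.5021
EBC = 10.5021·1.97

20.6891 EBC


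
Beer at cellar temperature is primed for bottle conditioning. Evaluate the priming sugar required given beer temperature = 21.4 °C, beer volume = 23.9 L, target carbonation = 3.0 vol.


residual = 14.695·(0.01821 + 0.09011·e^(−0.04·T));  sugar = (target − residual)·4.0·V
residual = 14.695·(0.01821 + 0.09011·e^(−0.04·21.4)) = 0.8302
sugar = (3.0 − 0.8302)·4.0·23.9

207.4349 g


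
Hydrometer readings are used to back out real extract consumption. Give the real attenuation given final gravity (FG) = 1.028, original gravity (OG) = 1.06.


AA = (OG−FG)/(OG−1)·100;  RA = AA·0.8192
AA = (1.06 − 1.028)/(1.06 − 1)·100 = 53.3333
RA = 53.3333·0.8192

43.6907 %


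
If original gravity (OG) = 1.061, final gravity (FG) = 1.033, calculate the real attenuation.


AA = (OG−FG)/(OG−1)·100;  RA = AA·0.8192
AA = (1.061 − 1.033)/(1.061 − 1)·100 = 45.9016
RA = 45.9016·0.8192

37.6026 %


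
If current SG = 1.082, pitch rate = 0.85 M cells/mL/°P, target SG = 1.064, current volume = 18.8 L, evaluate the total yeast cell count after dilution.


V_w = V·((SG_c−1)/(SG_t−1)−1);  °P = 259 − 259/SG_t;  cells = rate·(V+V_w)·°P
V_w = 18.8·((1.082−1)/(1.064−1)−1) = 5.2875
V_final = 18.8 + 5.2875 = 24.0875
°P = 259 − 259/1.064 = 15.5789
cells = 0.85·24.0875·15.5789

318.9692 billion cells


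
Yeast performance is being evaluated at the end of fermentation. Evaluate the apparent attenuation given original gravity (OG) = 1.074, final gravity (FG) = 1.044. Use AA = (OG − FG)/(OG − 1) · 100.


AA = (1.074 − 1.044)/(1.074 − 1) · 100

40.5405 %


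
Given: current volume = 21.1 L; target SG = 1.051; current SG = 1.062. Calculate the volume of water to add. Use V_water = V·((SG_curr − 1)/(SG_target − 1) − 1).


V_water = 21.1·((1.062 − 1)/(1.051 − 1) − 1)

4.5510 L


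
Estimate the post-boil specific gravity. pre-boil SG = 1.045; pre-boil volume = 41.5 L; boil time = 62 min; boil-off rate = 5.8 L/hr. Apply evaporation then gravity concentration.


V_post = V_pre − rate·(t/60);  SG_post = 1 + (SG_pre−1)·V_pre/V_post
V_post = 41.5 − 5.8·(62/60) = 35.5067
SG_post = 1 + (1.045 − 1)·41.5/35.5067

1.0526


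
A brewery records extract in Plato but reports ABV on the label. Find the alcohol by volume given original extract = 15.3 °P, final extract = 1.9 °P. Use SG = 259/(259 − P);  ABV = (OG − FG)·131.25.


OG = 259/(259 − 15.3) = 1.0628
FG = 259/(259 − 1.9) = 1.0074
ABV = (1.0628 − 1.0074)·131.25

7.2702 % ABV


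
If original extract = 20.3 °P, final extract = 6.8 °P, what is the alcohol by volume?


SG = 259/(259 − P);  ABV = (OG − FG)·131.25
OG = 259/(259 − 20.3) = 1.0850
FG = 259/(259 − 6.8) = 1.0270
ABV = (1.0850 − 1.0270)·131.25

7.6232 % ABV


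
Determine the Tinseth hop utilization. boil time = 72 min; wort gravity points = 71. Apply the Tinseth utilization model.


U = 1.65·0.000125^(GP/1000) · (1 − e^(−0.04·t))/4.15
bigness = 1.65·0.000125^(71/1000) = 0.8717
boil_factor = (1 − e^(−0.04·72))/4.15 = 0.2274
U = 0.8717 · 0.2274

0.1983


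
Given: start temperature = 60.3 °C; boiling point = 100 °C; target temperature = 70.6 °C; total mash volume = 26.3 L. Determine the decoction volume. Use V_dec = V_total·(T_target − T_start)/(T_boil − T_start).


V_dec = 26.3·(70.6 − 60.3)/(100 − 60.3)

6.8234 L
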